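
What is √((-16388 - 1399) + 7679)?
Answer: 38*I*√7 ≈ 100.54*I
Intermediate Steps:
√((-16388 - 1399) + 7679) = √(-17787 + 7679) = √(-10108) = 38*I*√7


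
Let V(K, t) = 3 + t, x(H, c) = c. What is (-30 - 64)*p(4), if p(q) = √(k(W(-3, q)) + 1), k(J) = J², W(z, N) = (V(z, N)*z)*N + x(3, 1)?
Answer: -94*√6890 ≈ -7802.6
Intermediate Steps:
W(z, N) = 1 + N*z*(3 + N) (W(z, N) = ((3 + N)*z)*N + 1 = (z*(3 + N))*N + 1 = N*z*(3 + N) + 1 = 1 + N*z*(3 + N))
p(q) = √(1 + (1 - 3*q*(3 + q))²) (p(q) = √((1 + q*(-3)*(3 + q))² + 1) = √((1 - 3*q*(3 + q))² + 1) = √(1 + (1 - 3*q*(3 + q))²))
(-30 - 64)*p(4) = (-30 - 64)*√(1 + (1 - 3*4*(3 + 4))²) = -94*√(1 + (1 - 3*4*7)²) = -94*√(1 + (1 - 84)²) = -94*√(1 + (-83)²) = -94*√(1 + 6889) = -94*√6890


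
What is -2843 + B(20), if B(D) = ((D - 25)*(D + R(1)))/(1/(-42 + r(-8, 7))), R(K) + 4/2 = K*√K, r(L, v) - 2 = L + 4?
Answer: 1337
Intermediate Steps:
r(L, v) = 6 + L (r(L, v) = 2 + (L + 4) = 2 + (4 + L) = 6 + L)
R(K) = -2 + K^(3/2) (R(K) = -2 + K*√K = -2 + K^(3/2))
B(D) = -44*(-1 + D)*(-25 + D) (B(D) = ((D - 25)*(D + (-2 + 1^(3/2))))/(1/(-42 + (6 - 8))) = ((-25 + D)*(D + (-2 + 1)))/(1/(-42 - 2)) = ((-25 + D)*(D - 1))/(1/(-44)) = ((-25 + D)*(-1 + D))/(-1/44) = ((-1 + D)*(-25 + D))*(-44) = -44*(-1 + D)*(-25 + D))
-2843 + B(20) = -2843 + (-1100 - 44*20² + 1144*20) = -2843 + (-1100 - 44*400 + 22880) = -2843 + (-1100 - 17600 + 22880) = -2843 + 4180 = 1337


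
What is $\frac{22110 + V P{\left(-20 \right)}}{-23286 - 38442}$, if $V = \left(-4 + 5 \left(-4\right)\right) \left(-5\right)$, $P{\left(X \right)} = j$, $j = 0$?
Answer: $- \frac{3685}{10288} \approx -0.35818$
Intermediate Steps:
$P{\left(X \right)} = 0$
$V = 120$ ($V = \left(-4 - 20\right) \left(-5\right) = \left(-24\right) \left(-5\right) = 120$)
$\frac{22110 + V P{\left(-20 \right)}}{-23286 - 38442} = \frac{22110 + 120 \cdot 0}{-23286 - 38442} = \frac{22110 + 0}{-61728} = 22110 \left(- \frac{1}{61728}\right) = - \frac{3685}{10288}$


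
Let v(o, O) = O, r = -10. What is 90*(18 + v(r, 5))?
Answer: 2070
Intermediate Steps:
90*(18 + v(r, 5)) = 90*(18 + 5) = 90*23 = 2070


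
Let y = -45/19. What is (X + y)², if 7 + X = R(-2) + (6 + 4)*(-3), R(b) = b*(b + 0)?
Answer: 451584/361 ≈ 1250.9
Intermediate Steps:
y = -45/19 (y = -45*1/19 = -45/19 ≈ -2.3684)
R(b) = b² (R(b) = b*b = b²)
X = -33 (X = -7 + ((-2)² + (6 + 4)*(-3)) = -7 + (4 + 10*(-3)) = -7 + (4 - 30) = -7 - 26 = -33)
(X + y)² = (-33 - 45/19)² = (-672/19)² = 451584/361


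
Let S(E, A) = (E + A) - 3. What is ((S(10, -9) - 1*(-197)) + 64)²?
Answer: 67081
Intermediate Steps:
S(E, A) = -3 + A + E (S(E, A) = (A + E) - 3 = -3 + A + E)
((S(10, -9) - 1*(-197)) + 64)² = (((-3 - 9 + 10) - 1*(-197)) + 64)² = ((-2 + 197) + 64)² = (195 + 64)² = 259² = 67081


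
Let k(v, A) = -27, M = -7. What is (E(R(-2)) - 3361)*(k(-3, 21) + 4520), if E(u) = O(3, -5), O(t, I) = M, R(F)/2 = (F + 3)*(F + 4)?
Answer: -15132424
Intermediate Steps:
R(F) = 2*(3 + F)*(4 + F) (R(F) = 2*((F + 3)*(F + 4)) = 2*((3 + F)*(4 + F)) = 2*(3 + F)*(4 + F))
O(t, I) = -7
E(u) = -7
(E(R(-2)) - 3361)*(k(-3, 21) + 4520) = (-7 - 3361)*(-27 + 4520) = -3368*4493 = -15132424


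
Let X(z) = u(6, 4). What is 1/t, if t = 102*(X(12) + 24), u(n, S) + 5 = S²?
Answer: 1/3570 ≈ 0.00028011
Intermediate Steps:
u(n, S) = -5 + S²
X(z) = 11 (X(z) = -5 + 4² = -5 + 16 = 11)
t = 3570 (t = 102*(11 + 24) = 102*35 = 3570)
1/t = 1/3570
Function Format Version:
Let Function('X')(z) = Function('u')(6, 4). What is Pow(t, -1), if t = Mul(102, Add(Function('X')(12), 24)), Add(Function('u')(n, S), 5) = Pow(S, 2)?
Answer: Rational(1, 3570) ≈ 0.00028011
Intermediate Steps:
Function('u')(n, S) = Add(-5, Pow(S, 2))
Function('X')(z) = 11 (Function('X')(z) = Add(-5, Pow(4, 2)) = Add(-5, 16) = 11)
t = 3570 (t = Mul(102, Add(11, 24)) = Mul(102, 35) = 3570)
Pow(t, -1) = Pow(3570, -1) = Rational(1, 3570)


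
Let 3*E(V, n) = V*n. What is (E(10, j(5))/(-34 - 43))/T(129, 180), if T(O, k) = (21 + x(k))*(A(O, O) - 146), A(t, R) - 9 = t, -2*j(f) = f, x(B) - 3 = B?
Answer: -25/376992 ≈ -6.6314e-5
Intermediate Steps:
x(B) = 3 + B
j(f) = -f/2
A(t, R) = 9 + t
E(V, n) = V*n/3 (E(V, n) = (V*n)/3 = V*n/3)
T(O, k) = (-137 + O)*(24 + k) (T(O, k) = (21 + (3 + k))*((9 + O) - 146) = (24 + k)*(-137 + O) = (-137 + O)*(24 + k))
(E(10, j(5))/(-34 - 43))/T(129, 180) = (((1/3)*10*(-1/2*5))/(-34 - 43))/(-3288 - 137*180 + 24*129 + 129*180) = (((1/3)*10*(-5/2))/(-77))/(-3288 - 24660 + 3096 + 23220) = -25/3*(-1/77)/(-1632) = (25/231)*(-1/1632) = -25/376992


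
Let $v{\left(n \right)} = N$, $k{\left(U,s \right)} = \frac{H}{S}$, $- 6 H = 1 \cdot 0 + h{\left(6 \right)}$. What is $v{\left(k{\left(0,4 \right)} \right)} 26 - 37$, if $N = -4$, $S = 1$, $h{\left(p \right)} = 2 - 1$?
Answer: $-141$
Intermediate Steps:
$h{\left(p \right)} = 1$
$H = - \frac{1}{6}$ ($H = - \frac{1 \cdot 0 + 1}{6} = - \frac{0 + 1}{6} = \left(- \frac{1}{6}\right) 1 = - \frac{1}{6} \approx -0.16667$)
$k{\left(U,s \right)} = - \frac{1}{6}$ ($k{\left(U,s \right)} = - \frac{1}{6 \cdot 1} = \left(- \frac{1}{6}\right) 1 = - \frac{1}{6}$)
$v{\left(n \right)} = -4$
$v{\left(k{\left(0,4 \right)} \right)} 26 - 37 = \left(-4\right) 26 - 37 = -104 - 37 = -141$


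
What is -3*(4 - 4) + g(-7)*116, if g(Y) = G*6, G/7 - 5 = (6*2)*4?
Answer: 258216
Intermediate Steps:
G = 371 (G = 35 + 7*((6*2)*4) = 35 + 7*(12*4) = 35 + 7*48 = 35 + 336 = 371)
g(Y) = 2226 (g(Y) = 371*6 = 2226)
-3*(4 - 4) + g(-7)*116 = -3*(4 - 4) + 2226*116 = -3*0 + 258216 = 0 + 258216 = 258216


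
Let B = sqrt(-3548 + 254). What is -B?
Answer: -3*I*sqrt(366) ≈ -57.393*I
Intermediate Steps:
B = 3*I*sqrt(366) (B = sqrt(-3294) = 3*I*sqrt(366) ≈ 57.393*I)
-B = -3*I*sqrt(366)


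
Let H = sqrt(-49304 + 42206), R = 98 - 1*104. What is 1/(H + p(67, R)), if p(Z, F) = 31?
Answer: 31/8059 - 13*I*sqrt(42)/8059 ≈ 0.0038466 - 0.010454*I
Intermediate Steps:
R = -6 (R = 98 - 104 = -6)
H = 13*I*sqrt(42) (H = sqrt(-7098) = 13*I*sqrt(42) ≈ 84.25*I)
1/(H + p(67, R)) = 1/(13*I*sqrt(42) + 31) = 1/(31 + 13*I*sqrt(42))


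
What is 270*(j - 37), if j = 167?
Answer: 35100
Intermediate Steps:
270*(j - 37) = 270*(167 - 37) = 270*130 = 35100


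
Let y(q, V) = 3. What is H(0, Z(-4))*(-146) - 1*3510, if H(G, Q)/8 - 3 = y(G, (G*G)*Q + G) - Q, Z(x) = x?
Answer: -15190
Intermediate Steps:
H(G, Q) = 48 - 8*Q (H(G, Q) = 24 + 8*(3 - Q) = 24 + (24 - 8*Q) = 48 - 8*Q)
H(0, Z(-4))*(-146) - 1*3510 = (48 - 8*(-4))*(-146) - 1*3510 = (48 + 32)*(-146) - 3510 = 80*(-146) - 3510 = -11680 - 3510 = -15190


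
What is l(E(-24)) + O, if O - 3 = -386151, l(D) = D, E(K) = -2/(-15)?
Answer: -5792218/15 ≈ -3.8615e+5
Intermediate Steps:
E(K) = 2/15 (E(K) = -2*(-1/15) = 2/15)
O = -386148 (O = 3 - 386151 = -386148)
l(E(-24)) + O = 2/15 - 386148 = -5792218/15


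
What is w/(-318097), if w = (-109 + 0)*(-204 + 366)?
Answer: 17658/318097 ≈ 0.055511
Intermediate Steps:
w = -17658 (w = -109*162 = -17658)
w/(-318097) = -17658/(-318097) = -17658*(-1/318097) = 17658/318097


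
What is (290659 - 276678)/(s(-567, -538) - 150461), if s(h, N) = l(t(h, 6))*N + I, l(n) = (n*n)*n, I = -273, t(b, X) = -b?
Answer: -13981/98069084228 ≈ -1.4256e-7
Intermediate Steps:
l(n) = n³ (l(n) = n²*n = n³)
s(h, N) = -273 - N*h³ (s(h, N) = (-h)³*N - 273 = (-h³)*N - 273 = -N*h³ - 273 = -273 - N*h³)
(290659 - 276678)/(s(-567, -538) - 150461) = (290659 - 276678)/((-273 - 1*(-538)*(-567)³) - 150461) = 13981/((-273 - 1*(-538)*(-182284263)) - 150461) = 13981/((-273 - 98068933494) - 150461) = 13981/(-98068933767 - 150461) = 13981/(-98069084228) = 13981*(-1/98069084228) = -13981/98069084228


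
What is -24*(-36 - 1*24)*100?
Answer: 144000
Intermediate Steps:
-24*(-36 - 1*24)*100 = -24*(-36 - 24)*100 = -24*(-60)*100 = 1440*100 = 144000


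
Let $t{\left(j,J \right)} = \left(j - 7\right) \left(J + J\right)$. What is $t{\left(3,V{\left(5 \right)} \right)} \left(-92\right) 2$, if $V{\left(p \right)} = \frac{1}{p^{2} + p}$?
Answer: $\frac{736}{15} \approx 49.067$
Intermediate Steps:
$V{\left(p \right)} = \frac{1}{p + p^{2}}$
$t{\left(j,J \right)} = 2 J \left(-7 + j\right)$ ($t{\left(j,J \right)} = \left(-7 + j\right) 2 J = 2 J \left(-7 + j\right)$)
$t{\left(3,V{\left(5 \right)} \right)} \left(-92\right) 2 = 2 \frac{1}{5 \left(1 + 5\right)} \left(-7 + 3\right) \left(-92\right) 2 = 2 \frac{1}{5 \cdot 6} \left(-4\right) \left(-92\right) 2 = 2 \cdot \frac{1}{5} \cdot \frac{1}{6} \left(-4\right) \left(-92\right) 2 = 2 \cdot \frac{1}{30} \left(-4\right) \left(-92\right) 2 = \left(- \frac{4}{15}\right) \left(-92\right) 2 = \frac{368}{15} \cdot 2 = \frac{736}{15}$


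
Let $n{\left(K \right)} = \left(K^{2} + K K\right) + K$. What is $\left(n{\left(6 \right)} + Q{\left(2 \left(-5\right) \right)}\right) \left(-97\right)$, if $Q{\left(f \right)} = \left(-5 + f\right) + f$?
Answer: $-5141$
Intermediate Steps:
$Q{\left(f \right)} = -5 + 2 f$
$n{\left(K \right)} = K + 2 K^{2}$ ($n{\left(K \right)} = \left(K^{2} + K^{2}\right) + K = 2 K^{2} + K = K + 2 K^{2}$)
$\left(n{\left(6 \right)} + Q{\left(2 \left(-5\right) \right)}\right) \left(-97\right) = \left(6 \left(1 + 2 \cdot 6\right) + \left(-5 + 2 \cdot 2 \left(-5\right)\right)\right) \left(-97\right) = \left(6 \left(1 + 12\right) + \left(-5 + 2 \left(-10\right)\right)\right) \left(-97\right) = \left(6 \cdot 13 - 25\right) \left(-97\right) = \left(78 - 25\right) \left(-97\right) = 53 \left(-97\right) = -5141$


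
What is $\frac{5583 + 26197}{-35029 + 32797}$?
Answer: $- \frac{7945}{558} \approx -14.238$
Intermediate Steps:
$\frac{5583 + 26197}{-35029 + 32797} = \frac{31780}{-2232} = 31780 \left(- \frac{1}{2232}\right) = - \frac{7945}{558}$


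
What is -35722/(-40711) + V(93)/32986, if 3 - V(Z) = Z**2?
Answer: 413169293/671446523 ≈ 0.61534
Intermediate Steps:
V(Z) = 3 - Z**2
-35722/(-40711) + V(93)/32986 = -35722/(-40711) + (3 - 1*93**2)/32986 = -35722*(-1/40711) + (3 - 1*8649)*(1/32986) = 35722/40711 + (3 - 8649)*(1/32986) = 35722/40711 - 8646*1/32986 = 35722/40711 - 4323/16493 = 413169293/671446523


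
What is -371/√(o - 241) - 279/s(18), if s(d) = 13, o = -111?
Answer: -279/13 + 371*I*√22/88 ≈ -21.462 + 19.774*I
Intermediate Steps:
-371/√(o - 241) - 279/s(18) = -371/√(-111 - 241) - 279/13 = -371*(-I*√22/88) - 279*1/13 = -371*(-I*√22/88) - 279/13 = -(-371)*I*√22/88 - 279/13 = 371*I*√22/88 - 279/13 = -279/13 + 371*I*√22/88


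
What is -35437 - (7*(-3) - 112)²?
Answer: -53126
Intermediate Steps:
-35437 - (7*(-3) - 112)² = -35437 - (-21 - 112)² = -35437 - 1*(-133)² = -35437 - 1*17689 = -35437 - 17689 = -53126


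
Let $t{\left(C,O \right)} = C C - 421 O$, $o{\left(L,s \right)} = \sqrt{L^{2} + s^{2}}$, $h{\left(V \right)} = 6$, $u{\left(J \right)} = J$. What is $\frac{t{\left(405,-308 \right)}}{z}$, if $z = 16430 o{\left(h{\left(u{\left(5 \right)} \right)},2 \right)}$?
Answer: $\frac{293693 \sqrt{10}}{328600} \approx 2.8264$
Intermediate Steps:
$t{\left(C,O \right)} = C^{2} - 421 O$
$z = 32860 \sqrt{10}$ ($z = 16430 \sqrt{6^{2} + 2^{2}} = 16430 \sqrt{36 + 4} = 16430 \sqrt{40} = 16430 \cdot 2 \sqrt{10} = 32860 \sqrt{10} \approx 1.0391 \cdot 10^{5}$)
$\frac{t{\left(405,-308 \right)}}{z} = \frac{405^{2} - -129668}{32860 \sqrt{10}} = \left(164025 + 129668\right) \frac{\sqrt{10}}{328600} = 293693 \frac{\sqrt{10}}{328600} = \frac{293693 \sqrt{10}}{328600}$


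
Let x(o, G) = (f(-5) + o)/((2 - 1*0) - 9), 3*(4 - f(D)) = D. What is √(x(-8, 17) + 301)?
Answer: 2*√678/3 ≈ 17.359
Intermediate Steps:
f(D) = 4 - D/3
x(o, G) = -17/21 - o/7 (x(o, G) = ((4 - ⅓*(-5)) + o)/((2 - 1*0) - 9) = ((4 + 5/3) + o)/((2 + 0) - 9) = (17/3 + o)/(2 - 9) = (17/3 + o)/(-7) = (17/3 + o)*(-⅐) = -17/21 - o/7)
√(x(-8, 17) + 301) = √((-17/21 - ⅐*(-8)) + 301) = √((-17/21 + 8/7) + 301) = √(⅓ + 301) = √(904/3) = 2*√678/3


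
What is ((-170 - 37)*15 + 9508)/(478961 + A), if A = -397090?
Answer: 337/4309 ≈ 0.078208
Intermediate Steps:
((-170 - 37)*15 + 9508)/(478961 + A) = ((-170 - 37)*15 + 9508)/(478961 - 397090) = (-207*15 + 9508)/81871 = (-3105 + 9508)*(1/81871) = 6403*(1/81871) = 337/4309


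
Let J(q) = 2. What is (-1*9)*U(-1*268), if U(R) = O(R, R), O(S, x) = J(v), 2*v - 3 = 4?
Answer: -18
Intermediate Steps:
v = 7/2 (v = 3/2 + (½)*4 = 3/2 + 2 = 7/2 ≈ 3.5000)
O(S, x) = 2
U(R) = 2
(-1*9)*U(-1*268) = -1*9*2 = -9*2 = -18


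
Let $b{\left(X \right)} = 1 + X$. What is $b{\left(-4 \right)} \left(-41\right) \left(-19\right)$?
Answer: $-2337$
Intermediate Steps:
$b{\left(-4 \right)} \left(-41\right) \left(-19\right) = \left(1 - 4\right) \left(-41\right) \left(-19\right) = \left(-3\right) \left(-41\right) \left(-19\right) = 123 \left(-19\right) = -2337$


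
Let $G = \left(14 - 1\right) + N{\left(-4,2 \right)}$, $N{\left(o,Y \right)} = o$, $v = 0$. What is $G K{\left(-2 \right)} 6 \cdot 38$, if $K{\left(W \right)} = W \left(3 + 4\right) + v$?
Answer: $-28728$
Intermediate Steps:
$K{\left(W \right)} = 7 W$ ($K{\left(W \right)} = W \left(3 + 4\right) + 0 = W 7 + 0 = 7 W + 0 = 7 W$)
$G = 9$ ($G = \left(14 - 1\right) - 4 = 13 - 4 = 9$)
$G K{\left(-2 \right)} 6 \cdot 38 = 9 \cdot 7 \left(-2\right) 6 \cdot 38 = 9 \left(\left(-14\right) 6\right) 38 = 9 \left(-84\right) 38 = \left(-756\right) 38 = -28728$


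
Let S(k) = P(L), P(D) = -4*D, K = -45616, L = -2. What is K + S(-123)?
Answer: -45608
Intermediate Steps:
S(k) = 8 (S(k) = -4*(-2) = 8)
K + S(-123) = -45616 + 8 = -45608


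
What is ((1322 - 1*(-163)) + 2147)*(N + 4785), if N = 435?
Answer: 18959040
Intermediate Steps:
((1322 - 1*(-163)) + 2147)*(N + 4785) = ((1322 - 1*(-163)) + 2147)*(435 + 4785) = ((1322 + 163) + 2147)*5220 = (1485 + 2147)*5220 = 3632*5220 = 18959040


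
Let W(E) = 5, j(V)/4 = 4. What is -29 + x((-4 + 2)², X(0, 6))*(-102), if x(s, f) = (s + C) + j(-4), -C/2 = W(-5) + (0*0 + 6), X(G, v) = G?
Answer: 175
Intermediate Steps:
j(V) = 16 (j(V) = 4*4 = 16)
C = -22 (C = -2*(5 + (0*0 + 6)) = -2*(5 + (0 + 6)) = -2*(5 + 6) = -2*11 = -22)
x(s, f) = -6 + s (x(s, f) = (s - 22) + 16 = (-22 + s) + 16 = -6 + s)
-29 + x((-4 + 2)², X(0, 6))*(-102) = -29 + (-6 + (-4 + 2)²)*(-102) = -29 + (-6 + (-2)²)*(-102) = -29 + (-6 + 4)*(-102) = -29 - 2*(-102) = -29 + 204 = 175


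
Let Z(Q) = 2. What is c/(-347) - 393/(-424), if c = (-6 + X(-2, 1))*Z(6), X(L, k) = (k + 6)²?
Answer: 99907/147128 ≈ 0.67905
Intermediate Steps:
X(L, k) = (6 + k)²
c = 86 (c = (-6 + (6 + 1)²)*2 = (-6 + 7²)*2 = (-6 + 49)*2 = 43*2 = 86)
c/(-347) - 393/(-424) = 86/(-347) - 393/(-424) = 86*(-1/347) - 393*(-1/424) = -86/347 + 393/424 = 99907/147128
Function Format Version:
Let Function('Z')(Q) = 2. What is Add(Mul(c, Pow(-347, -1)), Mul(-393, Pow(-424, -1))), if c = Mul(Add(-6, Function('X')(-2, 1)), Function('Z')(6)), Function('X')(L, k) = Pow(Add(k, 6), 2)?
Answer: Rational(99907, 147128) ≈ 0.67905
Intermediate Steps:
Function('X')(L, k) = Pow(Add(6, k), 2)
c = 86 (c = Mul(Add(-6, Pow(Add(6, 1), 2)), 2) = Mul(Add(-6, Pow(7, 2)), 2) = Mul(Add(-6, 49), 2) = Mul(43, 2) = 86)
Add(Mul(c, Pow(-347, -1)), Mul(-393, Pow(-424, -1))) = Add(Mul(86, Pow(-347, -1)), Mul(-393, Pow(-424, -1))) = Add(Mul(86, Rational(-1, 347)), Mul(-393, Rational(-1, 424))) = Add(Rational(-86, 347), Rational(393, 424)) = Rational(99907, 147128)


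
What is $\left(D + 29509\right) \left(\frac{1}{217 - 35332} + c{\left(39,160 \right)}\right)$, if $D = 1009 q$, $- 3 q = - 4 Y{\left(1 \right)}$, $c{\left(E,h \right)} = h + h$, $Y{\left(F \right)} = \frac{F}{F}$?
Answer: $\frac{1040111825837}{105345} \approx 9.8734 \cdot 10^{6}$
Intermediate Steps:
$Y{\left(F \right)} = 1$
$c{\left(E,h \right)} = 2 h$
$q = \frac{4}{3}$ ($q = - \frac{\left(-4\right) 1}{3} = \left(- \frac{1}{3}\right) \left(-4\right) = \frac{4}{3} \approx 1.3333$)
$D = \frac{4036}{3}$ ($D = 1009 \cdot \frac{4}{3} = \frac{4036}{3} \approx 1345.3$)
$\left(D + 29509\right) \left(\frac{1}{217 - 35332} + c{\left(39,160 \right)}\right) = \left(\frac{4036}{3} + 29509\right) \left(\frac{1}{217 - 35332} + 2 \cdot 160\right) = \frac{92563 \left(\frac{1}{-35115} + 320\right)}{3} = \frac{92563 \left(- \frac{1}{35115} + 320\right)}{3} = \frac{92563}{3} \cdot \frac{11236799}{35115} = \frac{1040111825837}{105345}$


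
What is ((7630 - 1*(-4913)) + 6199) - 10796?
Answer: 7946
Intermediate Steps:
((7630 - 1*(-4913)) + 6199) - 10796 = ((7630 + 4913) + 6199) - 10796 = (12543 + 6199) - 10796 = 18742 - 10796 = 7946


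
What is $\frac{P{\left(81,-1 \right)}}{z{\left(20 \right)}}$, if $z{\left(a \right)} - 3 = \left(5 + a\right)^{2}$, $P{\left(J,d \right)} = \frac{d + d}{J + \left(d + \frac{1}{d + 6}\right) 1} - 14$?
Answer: $- \frac{1406}{62957} \approx -0.022333$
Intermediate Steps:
$P{\left(J,d \right)} = -14 + \frac{2 d}{J + d + \frac{1}{6 + d}}$ ($P{\left(J,d \right)} = \frac{2 d}{J + \left(d + \frac{1}{6 + d}\right) 1} - 14 = \frac{2 d}{J + \left(d + \frac{1}{6 + d}\right)} - 14 = \frac{2 d}{J + d + \frac{1}{6 + d}} - 14 = -14 + \frac{2 d}{J + d + \frac{1}{6 + d}}$)
$z{\left(a \right)} = 3 + \left(5 + a\right)^{2}$
$\frac{P{\left(81,-1 \right)}}{z{\left(20 \right)}} = \frac{2 \frac{1}{1 + \left(-1\right)^{2} + 6 \cdot 81 + 6 \left(-1\right) + 81 \left(-1\right)} \left(-7 - 3402 - -36 - 6 \left(-1\right)^{2} - 567 \left(-1\right)\right)}{3 + \left(5 + 20\right)^{2}} = \frac{2 \frac{1}{1 + 1 + 486 - 6 - 81} \left(-7 - 3402 + 36 - 6 + 567\right)}{3 + 25^{2}} = \frac{2 \cdot \frac{1}{401} \left(-7 - 3402 + 36 - 6 + 567\right)}{3 + 625} = \frac{2 \cdot \frac{1}{401} \left(-2812\right)}{628} = \left(- \frac{5624}{401}\right) \frac{1}{628} = - \frac{1406}{62957}$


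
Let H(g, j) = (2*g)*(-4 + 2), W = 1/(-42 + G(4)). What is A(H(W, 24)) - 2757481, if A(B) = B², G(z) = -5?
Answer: -6091275513/2209 ≈ -2.7575e+6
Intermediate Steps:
W = -1/47 (W = 1/(-42 - 5) = 1/(-47) = -1/47 ≈ -0.021277)
H(g, j) = -4*g (H(g, j) = (2*g)*(-2) = -4*g)
A(H(W, 24)) - 2757481 = (-4*(-1/47))² - 2757481 = (4/47)² - 2757481 = 16/2209 - 2757481 = -6091275513/2209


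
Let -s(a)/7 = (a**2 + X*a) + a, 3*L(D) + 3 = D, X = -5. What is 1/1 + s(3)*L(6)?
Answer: 22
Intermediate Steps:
L(D) = -1 + D/3
s(a) = -7*a**2 + 28*a (s(a) = -7*((a**2 - 5*a) + a) = -7*(a**2 - 4*a) = -7*a**2 + 28*a)
1/1 + s(3)*L(6) = 1/1 + (7*3*(4 - 1*3))*(-1 + (1/3)*6) = 1 + (7*3*(4 - 3))*(-1 + 2) = 1 + (7*3*1)*1 = 1 + 21*1 = 1 + 21 = 22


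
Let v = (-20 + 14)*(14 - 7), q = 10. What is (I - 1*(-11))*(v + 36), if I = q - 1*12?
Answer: -54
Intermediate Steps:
I = -2 (I = 10 - 1*12 = 10 - 12 = -2)
v = -42 (v = -6*7 = -42)
(I - 1*(-11))*(v + 36) = (-2 - 1*(-11))*(-42 + 36) = (-2 + 11)*(-6) = 9*(-6) = -54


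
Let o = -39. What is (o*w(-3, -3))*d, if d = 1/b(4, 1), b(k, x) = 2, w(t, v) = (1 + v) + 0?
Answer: 39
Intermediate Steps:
w(t, v) = 1 + v
d = ½ (d = 1/2 = ½ ≈ 0.50000)
(o*w(-3, -3))*d = -39*(1 - 3)*(½) = -39*(-2)*(½) = 78*(½) = 39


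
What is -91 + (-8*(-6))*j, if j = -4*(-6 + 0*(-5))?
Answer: 1061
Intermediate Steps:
j = 24 (j = -4*(-6 + 0) = -4*(-6) = 24)
-91 + (-8*(-6))*j = -91 - 8*(-6)*24 = -91 + 48*24 = -91 + 1152 = 1061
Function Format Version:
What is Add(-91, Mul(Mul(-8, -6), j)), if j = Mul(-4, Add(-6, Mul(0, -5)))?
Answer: 1061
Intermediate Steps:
j = 24 (j = Mul(-4, Add(-6, 0)) = Mul(-4, -6) = 24)
Add(-91, Mul(Mul(-8, -6), j)) = Add(-91, Mul(Mul(-8, -6), 24)) = Add(-91, Mul(48, 24)) = Add(-91, 1152) = 1061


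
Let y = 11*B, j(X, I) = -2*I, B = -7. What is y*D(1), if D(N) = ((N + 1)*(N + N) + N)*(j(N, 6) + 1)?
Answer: 4235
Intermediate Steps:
D(N) = -11*N - 22*N*(1 + N) (D(N) = ((N + 1)*(N + N) + N)*(-2*6 + 1) = ((1 + N)*(2*N) + N)*(-12 + 1) = (2*N*(1 + N) + N)*(-11) = (N + 2*N*(1 + N))*(-11) = -11*N - 22*N*(1 + N))
y = -77 (y = 11*(-7) = -77)
y*D(1) = -(-847)*(3 + 2*1) = -(-847)*(3 + 2) = -(-847)*5 = -77*(-55) = 4235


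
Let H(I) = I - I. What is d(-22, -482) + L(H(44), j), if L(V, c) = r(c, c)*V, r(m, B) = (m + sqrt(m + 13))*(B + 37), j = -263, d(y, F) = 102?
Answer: 102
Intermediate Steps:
r(m, B) = (37 + B)*(m + sqrt(13 + m)) (r(m, B) = (m + sqrt(13 + m))*(37 + B) = (37 + B)*(m + sqrt(13 + m)))
H(I) = 0
L(V, c) = V*(c**2 + 37*c + 37*sqrt(13 + c) + c*sqrt(13 + c)) (L(V, c) = (37*c + 37*sqrt(13 + c) + c*c + c*sqrt(13 + c))*V = (37*c + 37*sqrt(13 + c) + c**2 + c*sqrt(13 + c))*V = (c**2 + 37*c + 37*sqrt(13 + c) + c*sqrt(13 + c))*V = V*(c**2 + 37*c + 37*sqrt(13 + c) + c*sqrt(13 + c)))
d(-22, -482) + L(H(44), j) = 102 + 0*((-263)**2 + 37*(-263) + 37*sqrt(13 - 263) - 263*sqrt(13 - 263)) = 102 + 0*(69169 - 9731 + 37*sqrt(-250) - 1315*I*sqrt(10)) = 102 + 0*(69169 - 9731 + 37*(5*I*sqrt(10)) - 1315*I*sqrt(10)) = 102 + 0*(69169 - 9731 + 185*I*sqrt(10) - 1315*I*sqrt(10)) = 102 + 0*(59438 - 1130*I*sqrt(10)) = 102 + 0 = 102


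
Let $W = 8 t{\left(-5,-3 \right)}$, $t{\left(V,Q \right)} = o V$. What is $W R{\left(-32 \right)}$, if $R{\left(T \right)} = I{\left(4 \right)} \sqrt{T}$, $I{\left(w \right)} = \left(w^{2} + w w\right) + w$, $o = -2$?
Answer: $11520 i \sqrt{2} \approx 16292.0 i$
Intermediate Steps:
$I{\left(w \right)} = w + 2 w^{2}$ ($I{\left(w \right)} = \left(w^{2} + w^{2}\right) + w = 2 w^{2} + w = w + 2 w^{2}$)
$t{\left(V,Q \right)} = - 2 V$
$R{\left(T \right)} = 36 \sqrt{T}$ ($R{\left(T \right)} = 4 \left(1 + 2 \cdot 4\right) \sqrt{T} = 4 \left(1 + 8\right) \sqrt{T} = 4 \cdot 9 \sqrt{T} = 36 \sqrt{T}$)
$W = 80$ ($W = 8 \left(\left(-2\right) \left(-5\right)\right) = 8 \cdot 10 = 80$)
$W R{\left(-32 \right)} = 80 \cdot 36 \sqrt{-32} = 80 \cdot 36 \cdot 4 i \sqrt{2} = 80 \cdot 144 i \sqrt{2} = 11520 i \sqrt{2}$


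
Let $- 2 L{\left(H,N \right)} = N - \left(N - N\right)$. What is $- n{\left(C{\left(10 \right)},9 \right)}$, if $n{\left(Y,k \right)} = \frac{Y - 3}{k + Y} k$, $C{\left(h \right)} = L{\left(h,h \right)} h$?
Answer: $- \frac{477}{41} \approx -11.634$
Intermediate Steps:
$L{\left(H,N \right)} = - \frac{N}{2}$ ($L{\left(H,N \right)} = - \frac{N - \left(N - N\right)}{2} = - \frac{N - 0}{2} = - \frac{N + 0}{2} = - \frac{N}{2}$)
$C{\left(h \right)} = - \frac{h^{2}}{2}$ ($C{\left(h \right)} = - \frac{h}{2} h = - \frac{h^{2}}{2}$)
$n{\left(Y,k \right)} = \frac{k \left(-3 + Y\right)}{Y + k}$ ($n{\left(Y,k \right)} = \frac{-3 + Y}{Y + k} k = \frac{k \left(-3 + Y\right)}{Y + k}$)
$- n{\left(C{\left(10 \right)},9 \right)} = - \frac{9 \left(-3 - \frac{10^{2}}{2}\right)}{- \frac{10^{2}}{2} + 9} = - \frac{9 \left(-3 - 50\right)}{\left(- \frac{1}{2}\right) 100 + 9} = - \frac{9 \left(-3 - 50\right)}{-50 + 9} = - \frac{9 \left(-53\right)}{-41} = - \frac{9 \left(-1\right) \left(-53\right)}{41} = \left(-1\right) \frac{477}{41} = - \frac{477}{41}$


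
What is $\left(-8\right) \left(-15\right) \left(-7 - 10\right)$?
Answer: $-2040$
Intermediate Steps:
$\left(-8\right) \left(-15\right) \left(-7 - 10\right) = 120 \left(-7 - 10\right) = 120 \left(-17\right) = -2040$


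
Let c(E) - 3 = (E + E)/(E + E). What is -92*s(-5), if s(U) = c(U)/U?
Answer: 368/5 ≈ 73.600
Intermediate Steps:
c(E) = 4 (c(E) = 3 + (E + E)/(E + E) = 3 + (2*E)/((2*E)) = 3 + (2*E)*(1/(2*E)) = 3 + 1 = 4)
s(U) = 4/U
-92*s(-5) = -368/(-5) = -368*(-1)/5 = -92*(-⅘) = 368/5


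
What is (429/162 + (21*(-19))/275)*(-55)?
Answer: -17779/270 ≈ -65.848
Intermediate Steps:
(429/162 + (21*(-19))/275)*(-55) = (429*(1/162) - 399*1/275)*(-55) = (143/54 - 399/275)*(-55) = (17779/14850)*(-55) = -17779/270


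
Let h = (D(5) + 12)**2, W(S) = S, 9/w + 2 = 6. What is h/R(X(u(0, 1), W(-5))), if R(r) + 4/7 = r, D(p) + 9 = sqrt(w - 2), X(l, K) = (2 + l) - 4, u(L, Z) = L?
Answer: -343/72 ≈ -4.7639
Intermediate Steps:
w = 9/4 (w = 9/(-2 + 6) = 9/4 ≈ 2.2500)
X(l, K) = -2 + l
D(p) = -17/2 (D(p) = -9 + sqrt(9/4 - 2) = -9 + sqrt(1/4) = -9 + 1/2 = -17/2)
R(r) = -4/7 + r
h = 49/4 (h = (-17/2 + 12)**2 = (7/2)**2 = 49/4 ≈ 12.250)
h/R(X(u(0, 1), W(-5))) = 49/(4*(-4/7 + (-2 + 0))) = 49/(4*(-4/7 - 2)) = 49/(4*(-18/7)) = (49/4)*(-7/18) = -343/72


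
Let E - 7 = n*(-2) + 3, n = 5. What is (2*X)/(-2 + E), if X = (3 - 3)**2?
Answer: 0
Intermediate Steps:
X = 0 (X = 0**2 = 0)
E = 0 (E = 7 + (5*(-2) + 3) = 7 + (-10 + 3) = 7 - 7 = 0)
(2*X)/(-2 + E) = (2*0)/(-2 + 0) = 0/(-2) = 0*(-1/2) = 0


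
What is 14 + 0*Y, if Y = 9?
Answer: 14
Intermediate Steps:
14 + 0*Y = 14 + 0*9 = 14 + 0 = 14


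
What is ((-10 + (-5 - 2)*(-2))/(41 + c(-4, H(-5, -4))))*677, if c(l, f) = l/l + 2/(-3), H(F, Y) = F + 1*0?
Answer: 2031/31 ≈ 65.516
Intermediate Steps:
H(F, Y) = F (H(F, Y) = F + 0 = F)
c(l, f) = ⅓ (c(l, f) = 1 + 2*(-⅓) = 1 - ⅔ = ⅓)
((-10 + (-5 - 2)*(-2))/(41 + c(-4, H(-5, -4))))*677 = ((-10 + (-5 - 2)*(-2))/(41 + ⅓))*677 = ((-10 - 7*(-2))/(124/3))*677 = ((-10 + 14)*(3/124))*677 = (4*(3/124))*677 = (3/31)*677 = 2031/31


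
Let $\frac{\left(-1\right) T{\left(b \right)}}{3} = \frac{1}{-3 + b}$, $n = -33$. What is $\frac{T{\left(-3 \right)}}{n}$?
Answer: $- \frac{1}{66} \approx -0.015152$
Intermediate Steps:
$T{\left(b \right)} = - \frac{3}{-3 + b}$
$\frac{T{\left(-3 \right)}}{n} = \frac{\left(-3\right) \frac{1}{-3 - 3}}{-33} = - \frac{3}{-6} \left(- \frac{1}{33}\right) = \left(-3\right) \left(- \frac{1}{6}\right) \left(- \frac{1}{33}\right) = \frac{1}{2} \left(- \frac{1}{33}\right) = - \frac{1}{66}$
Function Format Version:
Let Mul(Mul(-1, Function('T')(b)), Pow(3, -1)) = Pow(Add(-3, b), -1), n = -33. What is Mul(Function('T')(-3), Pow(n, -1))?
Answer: Rational(-1, 66) ≈ -0.015152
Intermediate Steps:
Function('T')(b) = Mul(-3, Pow(Add(-3, b), -1))
Mul(Function('T')(-3), Pow(n, -1)) = Mul(Mul(-3, Pow(Add(-3, -3), -1)), Pow(-33, -1)) = Mul(Mul(-3, Pow(-6, -1)), Rational(-1, 33)) = Mul(Mul(-3, Rational(-1, 6)), Rational(-1, 33)) = Mul(Rational(1, 2), Rational(-1, 33)) = Rational(-1, 66)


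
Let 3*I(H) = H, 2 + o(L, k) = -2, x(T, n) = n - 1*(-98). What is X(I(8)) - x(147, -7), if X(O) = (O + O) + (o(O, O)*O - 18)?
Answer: -343/3 ≈ -114.33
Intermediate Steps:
x(T, n) = 98 + n (x(T, n) = n + 98 = 98 + n)
o(L, k) = -4 (o(L, k) = -2 - 2 = -4)
I(H) = H/3
X(O) = -18 - 2*O (X(O) = (O + O) + (-4*O - 18) = 2*O + (-18 - 4*O) = -18 - 2*O)
X(I(8)) - x(147, -7) = (-18 - 2*8/3) - (98 - 7) = (-18 - 2*8/3) - 1*91 = (-18 - 16/3) - 91 = -70/3 - 91 = -343/3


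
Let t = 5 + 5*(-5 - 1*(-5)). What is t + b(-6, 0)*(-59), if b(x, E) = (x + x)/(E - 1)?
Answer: -703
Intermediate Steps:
b(x, E) = 2*x/(-1 + E) (b(x, E) = (2*x)/(-1 + E) = 2*x/(-1 + E))
t = 5 (t = 5 + 5*(-5 + 5) = 5 + 5*0 = 5 + 0 = 5)
t + b(-6, 0)*(-59) = 5 + (2*(-6)/(-1 + 0))*(-59) = 5 + (2*(-6)/(-1))*(-59) = 5 + (2*(-6)*(-1))*(-59) = 5 + 12*(-59) = 5 - 708 = -703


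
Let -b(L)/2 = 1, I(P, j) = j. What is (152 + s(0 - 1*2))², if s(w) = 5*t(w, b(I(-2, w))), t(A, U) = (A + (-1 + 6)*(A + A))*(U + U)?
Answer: 350464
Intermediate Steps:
b(L) = -2 (b(L) = -2*1 = -2)
t(A, U) = 22*A*U (t(A, U) = (A + 5*(2*A))*(2*U) = (A + 10*A)*(2*U) = (11*A)*(2*U) = 22*A*U)
s(w) = -220*w (s(w) = 5*(22*w*(-2)) = 5*(-44*w) = -220*w)
(152 + s(0 - 1*2))² = (152 - 220*(0 - 1*2))² = (152 - 220*(0 - 2))² = (152 - 220*(-2))² = (152 + 440)² = 592² = 350464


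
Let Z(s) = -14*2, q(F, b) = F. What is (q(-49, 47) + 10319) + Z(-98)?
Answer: 10242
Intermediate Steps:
Z(s) = -28
(q(-49, 47) + 10319) + Z(-98) = (-49 + 10319) - 28 = 10270 - 28 = 10242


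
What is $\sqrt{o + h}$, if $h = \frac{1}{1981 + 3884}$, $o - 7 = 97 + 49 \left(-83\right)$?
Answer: $\frac{i \sqrt{136320159810}}{5865} \approx 62.952 i$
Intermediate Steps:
$o = -3963$ ($o = 7 + \left(97 + 49 \left(-83\right)\right) = 7 + \left(97 - 4067\right) = 7 - 3970 = -3963$)
$h = \frac{1}{5865} \approx 0.0001705$
$\sqrt{o + h} = \sqrt{-3963 + \frac{1}{5865}} = \sqrt{- \frac{23242994}{5865}} = \frac{i \sqrt{136320159810}}{5865}$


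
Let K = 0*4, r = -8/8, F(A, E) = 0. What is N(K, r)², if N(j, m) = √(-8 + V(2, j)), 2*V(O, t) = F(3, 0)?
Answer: -8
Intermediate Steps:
V(O, t) = 0 (V(O, t) = (½)*0 = 0)
r = -1 (r = -8*⅛ = -1)
K = 0
N(j, m) = 2*I*√2 (N(j, m) = √(-8 + 0) = √(-8) = 2*I*√2)
N(K, r)² = (2*I*√2)² = -8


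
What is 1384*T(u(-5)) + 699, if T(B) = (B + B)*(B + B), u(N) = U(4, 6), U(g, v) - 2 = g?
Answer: 199995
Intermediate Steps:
U(g, v) = 2 + g
u(N) = 6 (u(N) = 2 + 4 = 6)
T(B) = 4*B² (T(B) = (2*B)*(2*B) = 4*B²)
1384*T(u(-5)) + 699 = 1384*(4*6²) + 699 = 1384*(4*36) + 699 = 1384*144 + 699 = 199296 + 699 = 199995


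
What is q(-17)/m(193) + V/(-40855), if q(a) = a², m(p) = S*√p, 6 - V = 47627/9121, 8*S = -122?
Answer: -7099/372638455 - 1156*√193/11773 ≈ -1.3641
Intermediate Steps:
S = -61/4 (S = (⅛)*(-122) = -61/4 ≈ -15.250)
V = 7099/9121 (V = 6 - 47627/9121 = 7099/9121 ≈ 0.77831)
m(p) = -61*√p/4
q(-17)/m(193) + V/(-40855) = (-17)²/((-61*√193/4)) + (7099/9121)/(-40855) = 289*(-4*√193/11773) + (7099/9121)*(-1/40855) = -1156*√193/11773 - 7099/372638455 = -7099/372638455 - 1156*√193/11773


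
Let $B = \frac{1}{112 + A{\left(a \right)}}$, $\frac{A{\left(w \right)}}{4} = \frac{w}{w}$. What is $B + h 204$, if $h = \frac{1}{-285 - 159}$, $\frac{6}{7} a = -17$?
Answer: $- \frac{1935}{4292} \approx -0.45084$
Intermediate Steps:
$a = - \frac{119}{6}$ ($a = \frac{7}{6} \left(-17\right) = - \frac{119}{6} \approx -19.833$)
$A{\left(w \right)} = 4$ ($A{\left(w \right)} = 4 \frac{w}{w} = 4 \cdot 1 = 4$)
$h = - \frac{1}{444}$ ($h = \frac{1}{-444} = - \frac{1}{444} \approx -0.0022523$)
$B = \frac{1}{116}$ ($B = \frac{1}{112 + 4} = \frac{1}{116} \approx 0.0086207$)
$B + h 204 = \frac{1}{116} - \frac{17}{37} = - \frac{1935}{4292}$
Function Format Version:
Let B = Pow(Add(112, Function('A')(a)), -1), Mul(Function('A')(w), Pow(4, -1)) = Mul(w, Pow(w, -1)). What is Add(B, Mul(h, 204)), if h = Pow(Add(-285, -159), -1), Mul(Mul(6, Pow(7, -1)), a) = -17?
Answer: Rational(-1935, 4292) ≈ -0.45084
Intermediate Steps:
a = Rational(-119, 6) (a = Mul(Rational(7, 6), -17) = Rational(-119, 6) ≈ -19.833)
Function('A')(w) = 4 (Function('A')(w) = Mul(4, Mul(w, Pow(w, -1))) = Mul(4, 1) = 4)
h = Rational(-1, 444) (h = Pow(-444, -1) = Rational(-1, 444) ≈ -0.0022523)
B = Rational(1, 116) (B = Pow(Add(112, 4), -1) = Pow(116, -1) = Rational(1, 116) ≈ 0.0086207)
Add(B, Mul(h, 204)) = Add(Rational(1, 116), Mul(Rational(-1, 444), 204)) = Add(Rational(1, 116), Rational(-17, 37)) = Rational(-1935, 4292)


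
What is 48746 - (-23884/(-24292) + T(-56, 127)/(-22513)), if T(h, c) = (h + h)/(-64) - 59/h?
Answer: 373211403311997/7656401144 ≈ 48745.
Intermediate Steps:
T(h, c) = -59/h - h/32 (T(h, c) = (2*h)*(-1/64) - 59/h = -h/32 - 59/h = -59/h - h/32)
48746 - (-23884/(-24292) + T(-56, 127)/(-22513)) = 48746 - (-23884/(-24292) + (-59/(-56) - 1/32*(-56))/(-22513)) = 48746 - (-23884*(-1/24292) + (-59*(-1/56) + 7/4)*(-1/22513)) = 48746 - (5971/6073 + (59/56 + 7/4)*(-1/22513)) = 48746 - (5971/6073 + (157/56)*(-1/22513)) = 48746 - (5971/6073 - 157/1260728) = 48746 - 1*7526853427/7656401144 = 48746 - 7526853427/7656401144 = 373211403311997/7656401144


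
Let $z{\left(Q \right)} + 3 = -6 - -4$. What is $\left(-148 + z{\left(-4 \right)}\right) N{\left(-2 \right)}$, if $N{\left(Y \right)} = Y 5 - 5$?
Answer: $2295$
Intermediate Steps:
$z{\left(Q \right)} = -5$ ($z{\left(Q \right)} = -3 - 2 = -5$)
$N{\left(Y \right)} = -5 + 5 Y$ ($N{\left(Y \right)} = 5 Y - 5 = -5 + 5 Y$)
$\left(-148 + z{\left(-4 \right)}\right) N{\left(-2 \right)} = \left(-148 - 5\right) \left(-5 + 5 \left(-2\right)\right) = - 153 \left(-5 - 10\right) = \left(-153\right) \left(-15\right) = 2295$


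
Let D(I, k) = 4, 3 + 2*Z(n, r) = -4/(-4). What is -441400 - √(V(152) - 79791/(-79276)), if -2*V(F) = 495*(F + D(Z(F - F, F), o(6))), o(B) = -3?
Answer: -441400 - I*√60661332631011/39638 ≈ -4.414e+5 - 196.49*I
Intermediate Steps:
Z(n, r) = -1 (Z(n, r) = -3/2 + (-4/(-4))/2 = -3/2 + (-4*(-¼))/2 = -3/2 + (½)*1 = -3/2 + ½ = -1)
V(F) = -990 - 495*F/2 (V(F) = -495*(F + 4)/2 = -495*(4 + F)/2 = -(1980 + 495*F)/2 = -990 - 495*F/2)
-441400 - √(V(152) - 79791/(-79276)) = -441400 - √((-990 - 495/2*152) - 79791/(-79276)) = -441400 - √((-990 - 37620) - 79791*(-1/79276)) = -441400 - √(-38610 + 79791/79276) = -441400 - √(-3060766569/79276) = -441400 - I*√60661332631011/39638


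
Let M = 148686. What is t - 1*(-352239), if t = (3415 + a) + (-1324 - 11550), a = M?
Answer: 491466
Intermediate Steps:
a = 148686
t = 139227 (t = (3415 + 148686) + (-1324 - 11550) = 152101 - 12874 = 139227)
t - 1*(-352239) = 139227 - 1*(-352239) = 139227 + 352239 = 491466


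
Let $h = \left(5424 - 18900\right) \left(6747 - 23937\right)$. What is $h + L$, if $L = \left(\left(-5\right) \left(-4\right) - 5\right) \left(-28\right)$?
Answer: $231652020$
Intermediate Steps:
$L = -420$ ($L = \left(20 - 5\right) \left(-28\right) = 15 \left(-28\right) = -420$)
$h = 231652440$ ($h = \left(-13476\right) \left(-17190\right) = 231652440$)
$h + L = 231652440 - 420 = 231652020$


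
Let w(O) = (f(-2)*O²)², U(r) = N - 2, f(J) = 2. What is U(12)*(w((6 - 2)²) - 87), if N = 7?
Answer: 1310285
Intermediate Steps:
U(r) = 5 (U(r) = 7 - 2 = 5)
w(O) = 4*O⁴ (w(O) = (2*O²)² = 4*O⁴)
U(12)*(w((6 - 2)²) - 87) = 5*(4*((6 - 2)²)⁴ - 87) = 5*(4*(4²)⁴ - 87) = 5*(4*16⁴ - 87) = 5*(4*65536 - 87) = 5*(262144 - 87) = 5*262057 = 1310285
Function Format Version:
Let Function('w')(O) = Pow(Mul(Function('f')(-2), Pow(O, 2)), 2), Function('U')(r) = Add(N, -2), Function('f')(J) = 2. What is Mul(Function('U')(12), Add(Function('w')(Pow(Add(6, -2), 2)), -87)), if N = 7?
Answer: 1310285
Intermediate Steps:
Function('U')(r) = 5 (Function('U')(r) = Add(7, -2) = 5)
Function('w')(O) = Mul(4, Pow(O, 4)) (Function('w')(O) = Pow(Mul(2, Pow(O, 2)), 2) = Mul(4, Pow(O, 4)))
Mul(Function('U')(12), Add(Function('w')(Pow(Add(6, -2), 2)), -87)) = Mul(5, Add(Mul(4, Pow(Pow(Add(6, -2), 2), 4)), -87)) = Mul(5, Add(Mul(4, Pow(Pow(4, 2), 4)), -87)) = Mul(5, Add(Mul(4, Pow(16, 4)), -87)) = Mul(5, Add(Mul(4, 65536), -87)) = Mul(5, Add(262144, -87)) = Mul(5, 262057) = 1310285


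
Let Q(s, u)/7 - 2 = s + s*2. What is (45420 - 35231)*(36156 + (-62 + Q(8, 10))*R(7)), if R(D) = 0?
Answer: 368393484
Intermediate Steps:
Q(s, u) = 14 + 21*s (Q(s, u) = 14 + 7*(s + s*2) = 14 + 7*(s + 2*s) = 14 + 7*(3*s) = 14 + 21*s)
(45420 - 35231)*(36156 + (-62 + Q(8, 10))*R(7)) = (45420 - 35231)*(36156 + (-62 + (14 + 21*8))*0) = 10189*(36156 + (-62 + (14 + 168))*0) = 10189*(36156 + (-62 + 182)*0) = 10189*(36156 + 120*0) = 10189*(36156 + 0) = 10189*36156 = 368393484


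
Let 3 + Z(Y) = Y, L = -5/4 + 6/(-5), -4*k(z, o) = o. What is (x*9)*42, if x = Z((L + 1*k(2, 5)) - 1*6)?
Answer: -24003/5 ≈ -4800.6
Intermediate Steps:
k(z, o) = -o/4
L = -49/20 (L = -5*¼ + 6*(-⅕) = -5/4 - 6/5 = -49/20 ≈ -2.4500)
Z(Y) = -3 + Y
x = -127/10 (x = -3 + ((-49/20 + 1*(-¼*5)) - 1*6) = -3 + ((-49/20 + 1*(-5/4)) - 6) = -3 + ((-49/20 - 5/4) - 6) = -3 + (-37/10 - 6) = -3 - 97/10 = -127/10 ≈ -12.700)
(x*9)*42 = -127/10*9*42 = -1143/10*42 = -24003/5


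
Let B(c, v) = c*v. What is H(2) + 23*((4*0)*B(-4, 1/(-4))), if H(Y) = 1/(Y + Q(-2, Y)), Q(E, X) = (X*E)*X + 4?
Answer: -1/2 ≈ -0.50000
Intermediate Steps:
Q(E, X) = 4 + E*X**2 (Q(E, X) = (E*X)*X + 4 = E*X**2 + 4 = 4 + E*X**2)
H(Y) = 1/(4 + Y - 2*Y**2) (H(Y) = 1/(Y + (4 - 2*Y**2)) = 1/(4 + Y - 2*Y**2))
H(2) + 23*((4*0)*B(-4, 1/(-4))) = 1/(4 + 2 - 2*2**2) + 23*((4*0)*(-4/(-4))) = 1/(4 + 2 - 2*4) + 23*(0*(-4*(-1)/4)) = 1/(4 + 2 - 8) + 23*(0*(-4*(-1/4))) = 1/(-2) + 23*(0*1) = -1/2 + 23*0 = -1/2 + 0 = -1/2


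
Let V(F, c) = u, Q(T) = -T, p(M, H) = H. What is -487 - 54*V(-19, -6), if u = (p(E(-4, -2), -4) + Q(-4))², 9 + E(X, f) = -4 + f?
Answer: -487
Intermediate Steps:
E(X, f) = -13 + f (E(X, f) = -9 + (-4 + f) = -13 + f)
u = 0 (u = (-4 - 1*(-4))² = (-4 + 4)² = 0² = 0)
V(F, c) = 0
-487 - 54*V(-19, -6) = -487 - 54*0 = -487 + 0 = -487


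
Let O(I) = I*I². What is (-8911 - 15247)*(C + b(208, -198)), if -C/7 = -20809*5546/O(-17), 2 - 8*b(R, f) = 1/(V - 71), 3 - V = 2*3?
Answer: 5776717619919541/1454248 ≈ 3.9723e+9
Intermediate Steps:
O(I) = I³
V = -3 (V = 3 - 2*3 = 3 - 1*6 = 3 - 6 = -3)
b(R, f) = 149/592 (b(R, f) = ¼ - 1/(8*(-3 - 71)) = ¼ - ⅛/(-74) = ¼ - ⅛*(-1/74) = ¼ + 1/592 = 149/592)
C = -807846998/4913 (C = -(-145663)/((-17)³/5546) = -(-145663)/((-4913*1/5546)) = -(-145663)/(-4913/5546) = -(-145663)*(-5546)/4913 = -7*115406714/4913 = -807846998/4913 ≈ -1.6443e+5)
(-8911 - 15247)*(C + b(208, -198)) = (-8911 - 15247)*(-807846998/4913 + 149/592) = -24158*(-478244690779/2908496) = 5776717619919541/1454248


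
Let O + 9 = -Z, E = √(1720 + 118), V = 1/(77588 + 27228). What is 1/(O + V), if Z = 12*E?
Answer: 98877439888/2906900938639583 - 131836726272*√1838/2906900938639583 ≈ -0.0019104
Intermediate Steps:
V = 1/104816 ≈ 9.5405e-6
E = √1838 ≈ 42.872
Z = 12*√1838 ≈ 514.46
O = -9 - 12*√1838 ≈ -523.46
1/(O + V) = 1/((-9 - 12*√1838) + 1/104816) = 1/(-943343/104816 - 12*√1838)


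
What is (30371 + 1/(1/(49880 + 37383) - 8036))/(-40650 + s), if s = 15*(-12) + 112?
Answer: -10648762995497/14276656462653 ≈ -0.74589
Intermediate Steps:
s = -68 (s = -180 + 112 = -68)
(30371 + 1/(1/(49880 + 37383) - 8036))/(-40650 + s) = (30371 + 1/(1/(49880 + 37383) - 8036))/(-40650 - 68) = (30371 + 1/(1/87263 - 8036))/(-40718) = (30371 + 1/(1/87263 - 8036))*(-1/40718) = (30371 + 1/(-701245467/87263))*(-1/40718) = (30371 - 87263/701245467)*(-1/40718) = (21297525990994/701245467)*(-1/40718) = -10648762995497/14276656462653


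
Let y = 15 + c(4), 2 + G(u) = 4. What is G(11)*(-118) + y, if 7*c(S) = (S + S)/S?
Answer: -1545/7 ≈ -220.71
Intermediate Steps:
c(S) = 2/7 (c(S) = ((S + S)/S)/7 = ((2*S)/S)/7 = (⅐)*2 = 2/7)
G(u) = 2 (G(u) = -2 + 4 = 2)
y = 107/7 (y = 15 + 2/7 = 107/7 ≈ 15.286)
G(11)*(-118) + y = 2*(-118) + 107/7 = -236 + 107/7 = -1545/7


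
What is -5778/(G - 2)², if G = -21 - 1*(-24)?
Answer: -5778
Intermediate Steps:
G = 3 (G = -21 + 24 = 3)
-5778/(G - 2)² = -5778/(3 - 2)² = -5778/(1²) = -5778/1 = -5778*1 = -5778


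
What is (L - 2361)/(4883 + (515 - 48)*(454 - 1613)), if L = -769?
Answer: 313/53637 ≈ 0.0058355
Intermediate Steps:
(L - 2361)/(4883 + (515 - 48)*(454 - 1613)) = (-769 - 2361)/(4883 + (515 - 48)*(454 - 1613)) = -3130/(4883 + 467*(-1159)) = -3130/(4883 - 541253) = -3130/(-536370) = -3130*(-1/536370) = 313/53637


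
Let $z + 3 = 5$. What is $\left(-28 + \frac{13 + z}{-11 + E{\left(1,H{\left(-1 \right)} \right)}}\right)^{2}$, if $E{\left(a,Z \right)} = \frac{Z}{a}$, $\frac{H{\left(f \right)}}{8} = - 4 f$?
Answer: $\frac{36481}{49} \approx 744.51$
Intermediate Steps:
$H{\left(f \right)} = - 32 f$ ($H{\left(f \right)} = 8 \left(- 4 f\right) = - 32 f$)
$z = 2$ ($z = -3 + 5 = 2$)
$\left(-28 + \frac{13 + z}{-11 + E{\left(1,H{\left(-1 \right)} \right)}}\right)^{2} = \left(-28 + \frac{13 + 2}{-11 + \frac{\left(-32\right) \left(-1\right)}{1}}\right)^{2} = \left(-28 + \frac{15}{-11 + 32 \cdot 1}\right)^{2} = \left(-28 + \frac{15}{-11 + 32}\right)^{2} = \left(-28 + \frac{15}{21}\right)^{2} = \left(-28 + 15 \cdot \frac{1}{21}\right)^{2} = \left(-28 + \frac{5}{7}\right)^{2} = \left(- \frac{191}{7}\right)^{2} = \frac{36481}{49}$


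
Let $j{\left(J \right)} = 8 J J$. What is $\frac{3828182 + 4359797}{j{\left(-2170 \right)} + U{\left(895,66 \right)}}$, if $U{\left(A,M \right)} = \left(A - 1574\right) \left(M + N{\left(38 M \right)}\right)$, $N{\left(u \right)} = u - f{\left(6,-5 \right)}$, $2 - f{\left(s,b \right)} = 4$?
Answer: $\frac{8187979}{35922096} \approx 0.22794$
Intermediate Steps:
$f{\left(s,b \right)} = -2$ ($f{\left(s,b \right)} = 2 - 4 = -2$)
$N{\left(u \right)} = 2 + u$ ($N{\left(u \right)} = u - -2 = u + 2 = 2 + u$)
$U{\left(A,M \right)} = \left(-1574 + A\right) \left(2 + 39 M\right)$ ($U{\left(A,M \right)} = \left(A - 1574\right) \left(M + \left(2 + 38 M\right)\right) = \left(-1574 + A\right) \left(2 + 39 M\right)$)
$j{\left(J \right)} = 8 J^{2}$
$\frac{3828182 + 4359797}{j{\left(-2170 \right)} + U{\left(895,66 \right)}} = \frac{3828182 + 4359797}{8 \left(-2170\right)^{2} + \left(-3148 - 4051476 + 2 \cdot 895 + 39 \cdot 895 \cdot 66\right)} = \frac{8187979}{8 \cdot 4708900 + \left(-3148 - 4051476 + 1790 + 2303730\right)} = \frac{8187979}{37671200 - 1749104} = \frac{8187979}{35922096}$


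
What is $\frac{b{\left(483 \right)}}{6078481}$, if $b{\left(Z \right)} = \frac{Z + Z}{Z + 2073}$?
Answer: $\frac{161}{2589432906} \approx 6.2176 \cdot 10^{-8}$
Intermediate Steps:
$b{\left(Z \right)} = \frac{2 Z}{2073 + Z}$
$\frac{b{\left(483 \right)}}{6078481} = \frac{2 \cdot 483 \frac{1}{2073 + 483}}{6078481} = 2 \cdot 483 \cdot \frac{1}{2556} \cdot \frac{1}{6078481} = \frac{161}{426} \cdot \frac{1}{6078481} = \frac{161}{2589432906}$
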